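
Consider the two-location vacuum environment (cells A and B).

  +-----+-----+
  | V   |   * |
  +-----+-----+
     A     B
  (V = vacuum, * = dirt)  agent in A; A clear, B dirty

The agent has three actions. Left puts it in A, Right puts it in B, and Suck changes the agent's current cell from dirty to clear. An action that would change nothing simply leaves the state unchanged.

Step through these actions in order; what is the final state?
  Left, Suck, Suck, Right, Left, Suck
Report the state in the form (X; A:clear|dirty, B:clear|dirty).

(A; A:clear, B:dirty)

t=1 Left ⇒ (A; A:clear, B:dirty)
t=2 Suck ⇒ (A; A:clear, B:dirty)
t=3 Suck ⇒ (A; A:clear, B:dirty)
t=4 Right ⇒ (B; A:clear, B:dirty)
t=5 Left ⇒ (A; A:clear, B:dirty)
t=6 Suck ⇒ (A; A:clear, B:dirty)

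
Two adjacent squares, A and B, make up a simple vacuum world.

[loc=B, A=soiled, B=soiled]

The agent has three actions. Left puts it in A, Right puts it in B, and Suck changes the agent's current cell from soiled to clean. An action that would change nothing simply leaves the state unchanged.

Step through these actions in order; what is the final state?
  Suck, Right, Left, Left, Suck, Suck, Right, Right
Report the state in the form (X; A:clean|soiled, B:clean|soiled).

(B; A:clean, B:clean)

[1] after Suck: (B; A:soiled, B:clean)
[2] after Right: (B; A:soiled, B:clean)
[3] after Left: (A; A:soiled, B:clean)
[4] after Left: (A; A:soiled, B:clean)
[5] after Suck: (A; A:clean, B:clean)
[6] after Suck: (A; A:clean, B:clean)
[7] after Right: (B; A:clean, B:clean)
[8] after Right: (B; A:clean, B:clean)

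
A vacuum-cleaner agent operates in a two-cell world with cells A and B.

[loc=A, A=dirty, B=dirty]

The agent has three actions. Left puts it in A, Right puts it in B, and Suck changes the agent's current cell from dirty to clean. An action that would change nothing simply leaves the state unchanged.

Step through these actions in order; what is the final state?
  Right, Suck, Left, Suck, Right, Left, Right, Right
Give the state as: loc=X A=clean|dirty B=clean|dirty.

loc=B A=clean B=clean

step 1/8 (Right): loc=B A=dirty B=dirty
step 2/8 (Suck): loc=B A=dirty B=clean
step 3/8 (Left): loc=A A=dirty B=clean
step 4/8 (Suck): loc=A A=clean B=clean
step 5/8 (Right): loc=B A=clean B=clean
step 6/8 (Left): loc=A A=clean B=clean
step 7/8 (Right): loc=B A=clean B=clean
step 8/8 (Right): loc=B A=clean B=clean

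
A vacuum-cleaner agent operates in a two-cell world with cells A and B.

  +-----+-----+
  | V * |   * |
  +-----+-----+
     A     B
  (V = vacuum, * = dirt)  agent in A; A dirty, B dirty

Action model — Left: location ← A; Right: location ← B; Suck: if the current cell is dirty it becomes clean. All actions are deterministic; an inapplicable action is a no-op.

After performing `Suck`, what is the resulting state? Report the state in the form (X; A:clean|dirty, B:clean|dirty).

start: (A; A:dirty, B:dirty)
1) do Suck; now (A; A:clean, B:dirty)

(A; A:clean, B:dirty)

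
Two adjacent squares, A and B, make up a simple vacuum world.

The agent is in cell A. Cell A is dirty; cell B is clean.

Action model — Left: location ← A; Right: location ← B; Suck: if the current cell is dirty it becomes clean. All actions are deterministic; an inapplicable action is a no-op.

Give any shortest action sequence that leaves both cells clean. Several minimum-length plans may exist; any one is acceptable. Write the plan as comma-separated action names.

Suck

step 1/1 (Suck): <A|clean|clean>
min 1: A is dirty, one Suck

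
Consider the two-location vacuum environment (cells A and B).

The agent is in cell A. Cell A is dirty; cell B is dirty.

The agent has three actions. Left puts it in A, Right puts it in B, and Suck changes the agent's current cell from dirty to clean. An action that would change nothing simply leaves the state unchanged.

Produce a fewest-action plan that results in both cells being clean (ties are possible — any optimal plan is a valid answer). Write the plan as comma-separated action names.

1. Suck → loc=A A=clean B=dirty
2. Right → loc=B A=clean B=dirty
3. Suck → loc=B A=clean B=clean
min 3: Suck A + move + Suck B

Suck, Right, Suck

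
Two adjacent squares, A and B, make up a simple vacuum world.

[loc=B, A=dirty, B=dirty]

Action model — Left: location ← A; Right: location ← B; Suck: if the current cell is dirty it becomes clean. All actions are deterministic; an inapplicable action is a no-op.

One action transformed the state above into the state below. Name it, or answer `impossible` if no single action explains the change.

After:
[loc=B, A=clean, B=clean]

impossible

try  Left: in A — A dirty, B dirty
try Right: in B — A dirty, B dirty
try  Suck: in B — A dirty, B clean
no single action produces the after-state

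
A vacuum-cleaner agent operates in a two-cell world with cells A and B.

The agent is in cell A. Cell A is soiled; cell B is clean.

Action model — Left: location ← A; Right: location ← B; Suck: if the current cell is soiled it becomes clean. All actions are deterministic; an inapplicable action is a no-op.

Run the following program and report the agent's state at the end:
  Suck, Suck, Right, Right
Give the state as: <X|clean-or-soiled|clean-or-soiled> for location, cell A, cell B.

step 1/4 (Suck): <A|clean|clean>
step 2/4 (Suck): <A|clean|clean>
step 3/4 (Right): <B|clean|clean>
step 4/4 (Right): <B|clean|clean>

<B|clean|clean>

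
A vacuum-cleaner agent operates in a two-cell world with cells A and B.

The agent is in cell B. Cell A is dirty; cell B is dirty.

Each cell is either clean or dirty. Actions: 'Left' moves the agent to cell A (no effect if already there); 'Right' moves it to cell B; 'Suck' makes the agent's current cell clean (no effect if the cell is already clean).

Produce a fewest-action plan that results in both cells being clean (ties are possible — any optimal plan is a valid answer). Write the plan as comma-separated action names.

Suck, Left, Suck

step 1/3 (Suck): (B; A:dirty, B:clean)
step 2/3 (Left): (A; A:dirty, B:clean)
step 3/3 (Suck): (A; A:clean, B:clean)
min 3: Suck B + move + Suck A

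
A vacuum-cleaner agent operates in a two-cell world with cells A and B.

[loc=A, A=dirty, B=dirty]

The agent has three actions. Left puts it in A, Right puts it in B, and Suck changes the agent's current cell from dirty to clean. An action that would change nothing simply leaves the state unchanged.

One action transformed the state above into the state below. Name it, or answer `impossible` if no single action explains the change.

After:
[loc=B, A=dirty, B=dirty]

Right

try  Left: <A|dirty|dirty>
try Right: <B|dirty|dirty>  ← match
try  Suck: <A|clean|dirty>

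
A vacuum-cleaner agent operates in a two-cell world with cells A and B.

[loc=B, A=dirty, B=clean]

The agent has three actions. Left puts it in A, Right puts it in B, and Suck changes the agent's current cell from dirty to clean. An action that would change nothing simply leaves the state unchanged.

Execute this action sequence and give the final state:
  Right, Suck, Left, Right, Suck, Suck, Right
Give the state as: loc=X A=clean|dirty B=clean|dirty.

Right (#1): loc=B A=dirty B=clean
Suck (#2): loc=B A=dirty B=clean
Left (#3): loc=A A=dirty B=clean
Right (#4): loc=B A=dirty B=clean
Suck (#5): loc=B A=dirty B=clean
Suck (#6): loc=B A=dirty B=clean
Right (#7): loc=B A=dirty B=clean

loc=B A=dirty B=clean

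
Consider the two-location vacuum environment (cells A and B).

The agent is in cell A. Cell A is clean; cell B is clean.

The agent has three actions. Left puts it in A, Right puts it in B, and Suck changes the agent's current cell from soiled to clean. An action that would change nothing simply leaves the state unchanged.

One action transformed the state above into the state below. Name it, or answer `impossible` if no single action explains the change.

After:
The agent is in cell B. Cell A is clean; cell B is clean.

try  Left: (A; A:clean, B:clean)
try Right: (B; A:clean, B:clean)  ← match
try  Suck: (A; A:clean, B:clean)

Right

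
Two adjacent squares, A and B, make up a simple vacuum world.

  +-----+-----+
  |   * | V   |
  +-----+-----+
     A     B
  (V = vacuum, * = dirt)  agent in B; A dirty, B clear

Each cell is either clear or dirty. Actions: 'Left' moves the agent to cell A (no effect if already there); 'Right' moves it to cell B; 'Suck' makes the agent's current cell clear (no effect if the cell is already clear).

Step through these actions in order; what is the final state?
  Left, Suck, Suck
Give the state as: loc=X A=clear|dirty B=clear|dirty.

loc=A A=clear B=clear

Left (#1): loc=A A=dirty B=clear
Suck (#2): loc=A A=clear B=clear
Suck (#3): loc=A A=clear B=clear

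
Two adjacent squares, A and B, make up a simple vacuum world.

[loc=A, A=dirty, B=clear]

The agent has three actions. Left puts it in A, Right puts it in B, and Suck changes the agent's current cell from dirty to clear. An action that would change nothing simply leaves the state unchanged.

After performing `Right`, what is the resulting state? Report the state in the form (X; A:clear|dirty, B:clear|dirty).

(B; A:dirty, B:clear)

start: (A; A:dirty, B:clear)
1. Right → (B; A:dirty, B:clear)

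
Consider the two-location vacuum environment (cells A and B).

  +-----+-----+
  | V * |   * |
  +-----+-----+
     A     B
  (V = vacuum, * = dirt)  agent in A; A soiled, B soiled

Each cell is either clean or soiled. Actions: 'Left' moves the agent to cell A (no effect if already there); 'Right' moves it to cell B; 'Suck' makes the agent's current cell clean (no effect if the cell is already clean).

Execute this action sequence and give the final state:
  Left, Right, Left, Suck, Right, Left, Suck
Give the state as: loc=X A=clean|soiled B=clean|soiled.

loc=A A=clean B=soiled

[1] after Left: loc=A A=soiled B=soiled
[2] after Right: loc=B A=soiled B=soiled
[3] after Left: loc=A A=soiled B=soiled
[4] after Suck: loc=A A=clean B=soiled
[5] after Right: loc=B A=clean B=soiled
[6] after Left: loc=A A=clean B=soiled
[7] after Suck: loc=A A=clean B=soiled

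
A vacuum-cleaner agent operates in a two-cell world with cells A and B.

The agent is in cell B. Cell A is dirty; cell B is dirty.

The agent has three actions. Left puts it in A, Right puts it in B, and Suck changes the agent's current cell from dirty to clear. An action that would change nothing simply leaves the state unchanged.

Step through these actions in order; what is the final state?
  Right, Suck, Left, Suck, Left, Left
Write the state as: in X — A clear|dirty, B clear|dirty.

[1] after Right: in B — A dirty, B dirty
[2] after Suck: in B — A dirty, B clear
[3] after Left: in A — A dirty, B clear
[4] after Suck: in A — A clear, B clear
[5] after Left: in A — A clear, B clear
[6] after Left: in A — A clear, B clear

in A — A clear, B clear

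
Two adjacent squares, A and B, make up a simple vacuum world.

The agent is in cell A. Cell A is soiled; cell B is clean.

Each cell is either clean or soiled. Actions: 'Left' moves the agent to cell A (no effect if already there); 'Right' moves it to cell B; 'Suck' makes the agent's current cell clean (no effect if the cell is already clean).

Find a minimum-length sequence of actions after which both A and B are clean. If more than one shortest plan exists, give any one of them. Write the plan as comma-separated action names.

Suck

Suck (#1): (A; A:clean, B:clean)
min 1: A is soiled, one Suck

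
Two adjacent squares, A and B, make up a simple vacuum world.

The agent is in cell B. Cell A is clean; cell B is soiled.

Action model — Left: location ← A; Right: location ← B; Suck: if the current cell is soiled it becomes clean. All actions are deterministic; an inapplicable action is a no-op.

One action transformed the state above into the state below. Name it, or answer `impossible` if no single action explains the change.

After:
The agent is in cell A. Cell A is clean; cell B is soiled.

try  Left: (A; A:clean, B:soiled)  ← match
try Right: (B; A:clean, B:soiled)
try  Suck: (B; A:clean, B:clean)

Left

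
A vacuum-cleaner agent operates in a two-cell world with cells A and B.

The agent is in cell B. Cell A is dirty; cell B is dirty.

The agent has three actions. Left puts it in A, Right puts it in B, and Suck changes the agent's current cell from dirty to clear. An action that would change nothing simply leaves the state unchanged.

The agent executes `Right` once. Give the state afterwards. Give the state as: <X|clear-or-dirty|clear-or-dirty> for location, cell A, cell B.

start: <B|dirty|dirty>
1) do Right; now <B|dirty|dirty>

<B|dirty|dirty>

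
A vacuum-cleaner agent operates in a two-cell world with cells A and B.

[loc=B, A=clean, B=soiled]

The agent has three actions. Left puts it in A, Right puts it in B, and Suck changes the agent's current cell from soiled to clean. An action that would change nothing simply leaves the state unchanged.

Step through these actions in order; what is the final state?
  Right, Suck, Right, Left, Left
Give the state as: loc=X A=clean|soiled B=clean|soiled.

loc=A A=clean B=clean

Right (#1): loc=B A=clean B=soiled
Suck (#2): loc=B A=clean B=clean
Right (#3): loc=B A=clean B=clean
Left (#4): loc=A A=clean B=clean
Left (#5): loc=A A=clean B=clean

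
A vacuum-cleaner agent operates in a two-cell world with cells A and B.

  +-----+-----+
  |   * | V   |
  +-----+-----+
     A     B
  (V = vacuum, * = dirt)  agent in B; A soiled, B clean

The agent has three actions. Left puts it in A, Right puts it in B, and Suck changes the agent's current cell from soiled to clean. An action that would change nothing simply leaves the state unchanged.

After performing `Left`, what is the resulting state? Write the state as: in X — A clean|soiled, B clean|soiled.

start: in B — A soiled, B clean
[1] after Left: in A — A soiled, B clean

in A — A soiled, B clean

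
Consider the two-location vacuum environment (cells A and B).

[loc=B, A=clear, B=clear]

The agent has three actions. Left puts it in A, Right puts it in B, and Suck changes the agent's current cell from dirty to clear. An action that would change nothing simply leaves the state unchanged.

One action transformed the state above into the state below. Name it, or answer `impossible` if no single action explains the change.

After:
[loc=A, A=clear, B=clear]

try  Left: in A — A clear, B clear  ← match
try Right: in B — A clear, B clear
try  Suck: in B — A clear, B clear

Left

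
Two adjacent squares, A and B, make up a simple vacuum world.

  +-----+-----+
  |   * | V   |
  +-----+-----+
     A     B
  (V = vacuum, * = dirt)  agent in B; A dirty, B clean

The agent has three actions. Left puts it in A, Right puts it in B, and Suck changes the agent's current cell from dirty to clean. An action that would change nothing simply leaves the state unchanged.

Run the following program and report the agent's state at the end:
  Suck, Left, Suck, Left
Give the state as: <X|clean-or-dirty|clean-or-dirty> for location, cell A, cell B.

Suck (#1): <B|dirty|clean>
Left (#2): <A|dirty|clean>
Suck (#3): <A|clean|clean>
Left (#4): <A|clean|clean>

<A|clean|clean>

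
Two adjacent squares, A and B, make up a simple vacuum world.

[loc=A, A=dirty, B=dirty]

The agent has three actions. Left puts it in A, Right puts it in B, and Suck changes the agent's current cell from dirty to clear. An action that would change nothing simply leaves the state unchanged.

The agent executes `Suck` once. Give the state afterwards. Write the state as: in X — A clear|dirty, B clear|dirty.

in A — A clear, B dirty

start: in A — A dirty, B dirty
1) do Suck; now in A — A clear, B dirty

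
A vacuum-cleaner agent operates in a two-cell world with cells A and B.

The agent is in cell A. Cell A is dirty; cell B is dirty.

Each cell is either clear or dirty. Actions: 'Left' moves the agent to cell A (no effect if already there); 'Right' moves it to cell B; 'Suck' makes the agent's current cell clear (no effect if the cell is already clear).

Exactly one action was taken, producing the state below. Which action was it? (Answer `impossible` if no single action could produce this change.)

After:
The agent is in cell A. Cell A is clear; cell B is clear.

try  Left: loc=A A=dirty B=dirty
try Right: loc=B A=dirty B=dirty
try  Suck: loc=A A=clear B=dirty
no single action produces the after-state

impossible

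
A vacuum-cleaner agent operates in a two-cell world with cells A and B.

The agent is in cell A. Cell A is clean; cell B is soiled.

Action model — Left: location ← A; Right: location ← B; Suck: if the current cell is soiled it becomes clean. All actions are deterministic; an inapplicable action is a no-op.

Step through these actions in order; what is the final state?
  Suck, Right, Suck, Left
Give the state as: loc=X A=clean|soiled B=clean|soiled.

loc=A A=clean B=clean

t=1 Suck ⇒ loc=A A=clean B=soiled
t=2 Right ⇒ loc=B A=clean B=soiled
t=3 Suck ⇒ loc=B A=clean B=clean
t=4 Left ⇒ loc=A A=clean B=clean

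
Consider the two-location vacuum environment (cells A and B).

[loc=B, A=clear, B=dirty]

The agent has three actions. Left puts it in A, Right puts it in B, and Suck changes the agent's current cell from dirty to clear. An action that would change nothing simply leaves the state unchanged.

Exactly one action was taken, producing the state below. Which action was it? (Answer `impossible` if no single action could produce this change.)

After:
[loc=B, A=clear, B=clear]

Suck

try  Left: loc=A A=clear B=dirty
try Right: loc=B A=clear B=dirty
try  Suck: loc=B A=clear B=clear  ← match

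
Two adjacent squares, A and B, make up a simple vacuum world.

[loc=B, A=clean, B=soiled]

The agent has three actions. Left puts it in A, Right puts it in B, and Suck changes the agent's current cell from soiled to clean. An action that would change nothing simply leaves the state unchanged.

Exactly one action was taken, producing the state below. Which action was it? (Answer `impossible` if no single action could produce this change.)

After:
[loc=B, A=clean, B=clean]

Suck

try  Left: (A; A:clean, B:soiled)
try Right: (B; A:clean, B:soiled)
try  Suck: (B; A:clean, B:clean)  ← match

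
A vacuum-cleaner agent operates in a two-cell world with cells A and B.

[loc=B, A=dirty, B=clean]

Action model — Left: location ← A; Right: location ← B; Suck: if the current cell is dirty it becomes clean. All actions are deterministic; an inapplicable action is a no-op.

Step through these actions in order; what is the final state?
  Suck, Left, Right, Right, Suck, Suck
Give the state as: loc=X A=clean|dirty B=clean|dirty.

loc=B A=dirty B=clean

1) do Suck; now loc=B A=dirty B=clean
2) do Left; now loc=A A=dirty B=clean
3) do Right; now loc=B A=dirty B=clean
4) do Right; now loc=B A=dirty B=clean
5) do Suck; now loc=B A=dirty B=clean
6) do Suck; now loc=B A=dirty B=clean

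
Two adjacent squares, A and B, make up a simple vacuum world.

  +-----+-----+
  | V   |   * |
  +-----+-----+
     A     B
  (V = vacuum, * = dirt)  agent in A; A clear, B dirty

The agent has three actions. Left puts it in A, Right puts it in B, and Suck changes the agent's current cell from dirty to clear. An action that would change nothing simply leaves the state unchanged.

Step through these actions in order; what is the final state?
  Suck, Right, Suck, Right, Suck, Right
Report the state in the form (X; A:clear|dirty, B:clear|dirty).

t=1 Suck ⇒ (A; A:clear, B:dirty)
t=2 Right ⇒ (B; A:clear, B:dirty)
t=3 Suck ⇒ (B; A:clear, B:clear)
t=4 Right ⇒ (B; A:clear, B:clear)
t=5 Suck ⇒ (B; A:clear, B:clear)
t=6 Right ⇒ (B; A:clear, B:clear)

(B; A:clear, B:clear)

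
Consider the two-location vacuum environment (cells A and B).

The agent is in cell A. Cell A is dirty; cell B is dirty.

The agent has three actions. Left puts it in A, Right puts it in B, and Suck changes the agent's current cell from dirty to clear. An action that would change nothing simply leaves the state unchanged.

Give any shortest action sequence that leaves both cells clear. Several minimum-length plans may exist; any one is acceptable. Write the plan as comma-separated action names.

Suck, Right, Suck

1. Suck → <A|clear|dirty>
2. Right → <B|clear|dirty>
3. Suck → <B|clear|clear>
min 3: Suck A + move + Suck B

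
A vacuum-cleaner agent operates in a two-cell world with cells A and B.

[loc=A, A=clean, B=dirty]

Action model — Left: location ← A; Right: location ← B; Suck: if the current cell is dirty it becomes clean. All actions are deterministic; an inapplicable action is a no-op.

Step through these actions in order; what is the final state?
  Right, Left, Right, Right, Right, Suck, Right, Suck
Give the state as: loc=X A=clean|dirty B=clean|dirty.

Right (#1): loc=B A=clean B=dirty
Left (#2): loc=A A=clean B=dirty
Right (#3): loc=B A=clean B=dirty
Right (#4): loc=B A=clean B=dirty
Right (#5): loc=B A=clean B=dirty
Suck (#6): loc=B A=clean B=clean
Right (#7): loc=B A=clean B=clean
Suck (#8): loc=B A=clean B=clean

loc=B A=clean B=clean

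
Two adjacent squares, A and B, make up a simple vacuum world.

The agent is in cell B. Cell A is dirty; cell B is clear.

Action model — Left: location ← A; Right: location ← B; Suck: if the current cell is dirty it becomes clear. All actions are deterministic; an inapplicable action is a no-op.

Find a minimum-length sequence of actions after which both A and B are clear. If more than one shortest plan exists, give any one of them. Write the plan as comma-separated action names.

Left (#1): in A — A dirty, B clear
Suck (#2): in A — A clear, B clear
min 2: go A then Suck

Left, Suck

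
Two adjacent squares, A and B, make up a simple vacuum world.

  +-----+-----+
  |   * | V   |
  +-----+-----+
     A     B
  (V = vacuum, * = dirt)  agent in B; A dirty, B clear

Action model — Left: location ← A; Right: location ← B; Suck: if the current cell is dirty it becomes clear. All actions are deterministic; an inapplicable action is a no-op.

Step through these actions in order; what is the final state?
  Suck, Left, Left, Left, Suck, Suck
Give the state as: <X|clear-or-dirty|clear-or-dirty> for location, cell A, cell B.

<A|clear|clear>

[1] after Suck: <B|dirty|clear>
[2] after Left: <A|dirty|clear>
[3] after Left: <A|dirty|clear>
[4] after Left: <A|dirty|clear>
[5] after Suck: <A|clear|clear>
[6] after Suck: <A|clear|clear>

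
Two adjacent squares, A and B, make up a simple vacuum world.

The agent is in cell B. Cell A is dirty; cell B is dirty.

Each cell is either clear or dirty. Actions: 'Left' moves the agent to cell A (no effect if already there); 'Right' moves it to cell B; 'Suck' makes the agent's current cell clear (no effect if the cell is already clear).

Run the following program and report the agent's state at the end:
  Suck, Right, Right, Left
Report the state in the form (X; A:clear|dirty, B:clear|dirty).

1) do Suck; now (B; A:dirty, B:clear)
2) do Right; now (B; A:dirty, B:clear)
3) do Right; now (B; A:dirty, B:clear)
4) do Left; now (A; A:dirty, B:clear)

(A; A:dirty, B:clear)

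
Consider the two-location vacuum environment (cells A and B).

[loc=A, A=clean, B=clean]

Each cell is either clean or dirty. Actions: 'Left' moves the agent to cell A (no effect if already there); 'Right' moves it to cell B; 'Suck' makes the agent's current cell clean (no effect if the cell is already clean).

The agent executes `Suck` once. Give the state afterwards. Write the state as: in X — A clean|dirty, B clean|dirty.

start: in A — A clean, B clean
step 1/1 (Suck): in A — A clean, B clean

in A — A clean, B clean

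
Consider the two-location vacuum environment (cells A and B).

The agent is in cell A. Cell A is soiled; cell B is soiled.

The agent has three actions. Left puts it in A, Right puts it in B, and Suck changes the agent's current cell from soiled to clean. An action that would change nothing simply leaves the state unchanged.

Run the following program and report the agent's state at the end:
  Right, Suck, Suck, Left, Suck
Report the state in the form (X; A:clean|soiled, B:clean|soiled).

Right (#1): (B; A:soiled, B:soiled)
Suck (#2): (B; A:soiled, B:clean)
Suck (#3): (B; A:soiled, B:clean)
Left (#4): (A; A:soiled, B:clean)
Suck (#5): (A; A:clean, B:clean)

(A; A:clean, B:clean)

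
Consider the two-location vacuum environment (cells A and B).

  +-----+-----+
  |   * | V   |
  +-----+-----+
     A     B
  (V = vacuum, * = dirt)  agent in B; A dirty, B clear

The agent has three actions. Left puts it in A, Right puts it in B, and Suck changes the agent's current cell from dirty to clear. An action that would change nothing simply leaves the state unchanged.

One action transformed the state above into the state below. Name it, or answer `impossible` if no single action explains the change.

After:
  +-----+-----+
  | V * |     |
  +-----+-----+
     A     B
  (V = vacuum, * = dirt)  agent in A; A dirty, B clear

Left

try  Left: <A|dirty|clear>  ← match
try Right: <B|dirty|clear>
try  Suck: <B|dirty|clear>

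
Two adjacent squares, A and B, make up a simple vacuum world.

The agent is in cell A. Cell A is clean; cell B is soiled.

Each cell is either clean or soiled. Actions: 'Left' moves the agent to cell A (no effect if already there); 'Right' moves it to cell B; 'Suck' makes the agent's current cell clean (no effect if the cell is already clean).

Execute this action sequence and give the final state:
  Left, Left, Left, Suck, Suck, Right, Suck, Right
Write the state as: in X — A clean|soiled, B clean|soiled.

Left (#1): in A — A clean, B soiled
Left (#2): in A — A clean, B soiled
Left (#3): in A — A clean, B soiled
Suck (#4): in A — A clean, B soiled
Suck (#5): in A — A clean, B soiled
Right (#6): in B — A clean, B soiled
Suck (#7): in B — A clean, B clean
Right (#8): in B — A clean, B clean

in B — A clean, B clean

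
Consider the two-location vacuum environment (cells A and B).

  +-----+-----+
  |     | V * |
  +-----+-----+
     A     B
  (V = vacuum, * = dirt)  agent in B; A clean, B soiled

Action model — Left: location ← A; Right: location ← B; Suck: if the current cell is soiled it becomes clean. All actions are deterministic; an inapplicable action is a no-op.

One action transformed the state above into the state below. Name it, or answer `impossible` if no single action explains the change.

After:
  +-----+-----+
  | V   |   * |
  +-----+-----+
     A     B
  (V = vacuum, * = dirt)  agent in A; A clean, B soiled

try  Left: loc=A A=clean B=soiled  ← match
try Right: loc=B A=clean B=soiled
try  Suck: loc=B A=clean B=clean

Left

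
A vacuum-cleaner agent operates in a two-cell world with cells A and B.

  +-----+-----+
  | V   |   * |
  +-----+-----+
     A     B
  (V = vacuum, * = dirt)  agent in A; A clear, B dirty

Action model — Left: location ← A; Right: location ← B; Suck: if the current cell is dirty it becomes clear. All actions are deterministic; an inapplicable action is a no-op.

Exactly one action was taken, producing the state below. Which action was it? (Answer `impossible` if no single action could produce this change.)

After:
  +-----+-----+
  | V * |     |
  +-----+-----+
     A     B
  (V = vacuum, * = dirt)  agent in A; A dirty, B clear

try  Left: in A — A clear, B dirty
try Right: in B — A clear, B dirty
try  Suck: in A — A clear, B dirty
no single action produces the after-state

impossible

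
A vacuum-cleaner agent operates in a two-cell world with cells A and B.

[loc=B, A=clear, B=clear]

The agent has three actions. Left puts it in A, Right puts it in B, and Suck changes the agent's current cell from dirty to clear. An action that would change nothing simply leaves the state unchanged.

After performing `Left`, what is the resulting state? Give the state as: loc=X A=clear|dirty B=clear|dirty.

loc=A A=clear B=clear

start: loc=B A=clear B=clear
1. Left → loc=A A=clear B=clear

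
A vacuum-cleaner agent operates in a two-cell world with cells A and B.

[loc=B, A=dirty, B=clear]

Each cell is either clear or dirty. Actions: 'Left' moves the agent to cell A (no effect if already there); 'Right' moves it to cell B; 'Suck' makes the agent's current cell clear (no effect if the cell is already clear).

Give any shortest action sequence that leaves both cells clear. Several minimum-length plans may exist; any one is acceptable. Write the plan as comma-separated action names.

1. Left → in A — A dirty, B clear
2. Suck → in A — A clear, B clear
min 2: go A then Suck

Left, Suck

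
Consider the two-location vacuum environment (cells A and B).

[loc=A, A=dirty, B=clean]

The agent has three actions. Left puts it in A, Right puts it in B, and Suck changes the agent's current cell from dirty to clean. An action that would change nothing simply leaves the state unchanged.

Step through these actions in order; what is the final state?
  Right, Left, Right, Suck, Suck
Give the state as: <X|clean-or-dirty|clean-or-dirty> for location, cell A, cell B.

1. Right → <B|dirty|clean>
2. Left → <A|dirty|clean>
3. Right → <B|dirty|clean>
4. Suck → <B|dirty|clean>
5. Suck → <B|dirty|clean>

<B|dirty|clean>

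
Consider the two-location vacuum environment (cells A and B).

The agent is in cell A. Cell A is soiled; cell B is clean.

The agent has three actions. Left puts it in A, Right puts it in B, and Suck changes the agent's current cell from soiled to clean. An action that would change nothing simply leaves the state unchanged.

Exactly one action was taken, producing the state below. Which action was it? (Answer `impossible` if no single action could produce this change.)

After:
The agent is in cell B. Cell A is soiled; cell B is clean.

try  Left: loc=A A=soiled B=clean
try Right: loc=B A=soiled B=clean  ← match
try  Suck: loc=A A=clean B=clean

Right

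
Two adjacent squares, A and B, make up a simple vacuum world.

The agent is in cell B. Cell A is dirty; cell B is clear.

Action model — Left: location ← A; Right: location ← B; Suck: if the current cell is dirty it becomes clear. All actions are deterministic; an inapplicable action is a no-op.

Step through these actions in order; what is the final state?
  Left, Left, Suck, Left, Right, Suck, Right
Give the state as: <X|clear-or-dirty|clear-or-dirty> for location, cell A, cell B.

<B|clear|clear>

t=1 Left ⇒ <A|dirty|clear>
t=2 Left ⇒ <A|dirty|clear>
t=3 Suck ⇒ <A|clear|clear>
t=4 Left ⇒ <A|clear|clear>
t=5 Right ⇒ <B|clear|clear>
t=6 Suck ⇒ <B|clear|clear>
t=7 Right ⇒ <B|clear|clear>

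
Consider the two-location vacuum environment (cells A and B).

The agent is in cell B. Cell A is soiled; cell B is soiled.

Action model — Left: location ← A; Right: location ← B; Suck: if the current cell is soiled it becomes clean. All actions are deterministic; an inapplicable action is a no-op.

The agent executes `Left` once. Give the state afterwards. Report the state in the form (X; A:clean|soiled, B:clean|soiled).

(A; A:soiled, B:soiled)

start: (B; A:soiled, B:soiled)
Left (#1): (A; A:soiled, B:soiled)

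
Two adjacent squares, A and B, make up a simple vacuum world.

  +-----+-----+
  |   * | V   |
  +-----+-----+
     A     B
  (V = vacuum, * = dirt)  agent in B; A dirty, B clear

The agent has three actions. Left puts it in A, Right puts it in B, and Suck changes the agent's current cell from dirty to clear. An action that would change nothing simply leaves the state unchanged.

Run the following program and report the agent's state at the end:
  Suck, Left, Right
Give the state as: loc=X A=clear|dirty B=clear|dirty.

Suck (#1): loc=B A=dirty B=clear
Left (#2): loc=A A=dirty B=clear
Right (#3): loc=B A=dirty B=clear

loc=B A=dirty B=clear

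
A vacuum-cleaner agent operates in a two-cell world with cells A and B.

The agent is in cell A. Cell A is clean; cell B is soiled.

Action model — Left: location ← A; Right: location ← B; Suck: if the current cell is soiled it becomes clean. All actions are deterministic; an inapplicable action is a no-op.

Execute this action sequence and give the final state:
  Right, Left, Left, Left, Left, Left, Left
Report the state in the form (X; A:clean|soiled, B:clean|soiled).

(A; A:clean, B:soiled)

step 1/7 (Right): (B; A:clean, B:soiled)
step 2/7 (Left): (A; A:clean, B:soiled)
step 3/7 (Left): (A; A:clean, B:soiled)
step 4/7 (Left): (A; A:clean, B:soiled)
step 5/7 (Left): (A; A:clean, B:soiled)
step 6/7 (Left): (A; A:clean, B:soiled)
step 7/7 (Left): (A; A:clean, B:soiled)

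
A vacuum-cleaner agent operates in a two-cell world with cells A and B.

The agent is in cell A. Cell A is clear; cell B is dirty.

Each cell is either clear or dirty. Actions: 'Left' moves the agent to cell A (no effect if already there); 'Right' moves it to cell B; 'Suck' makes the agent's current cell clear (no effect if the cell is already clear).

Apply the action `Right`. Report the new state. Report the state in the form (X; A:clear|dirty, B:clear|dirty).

(B; A:clear, B:dirty)

start: (A; A:clear, B:dirty)
1. Right → (B; A:clear, B:dirty)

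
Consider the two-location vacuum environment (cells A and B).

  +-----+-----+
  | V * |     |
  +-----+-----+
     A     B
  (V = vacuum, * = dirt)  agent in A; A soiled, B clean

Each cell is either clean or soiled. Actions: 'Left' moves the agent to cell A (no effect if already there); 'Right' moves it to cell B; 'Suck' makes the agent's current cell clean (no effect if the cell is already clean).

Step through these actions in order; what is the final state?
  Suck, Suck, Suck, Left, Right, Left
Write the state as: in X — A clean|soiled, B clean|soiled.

in A — A clean, B clean

1) do Suck; now in A — A clean, B clean
2) do Suck; now in A — A clean, B clean
3) do Suck; now in A — A clean, B clean
4) do Left; now in A — A clean, B clean
5) do Right; now in B — A clean, B clean
6) do Left; now in A — A clean, B clean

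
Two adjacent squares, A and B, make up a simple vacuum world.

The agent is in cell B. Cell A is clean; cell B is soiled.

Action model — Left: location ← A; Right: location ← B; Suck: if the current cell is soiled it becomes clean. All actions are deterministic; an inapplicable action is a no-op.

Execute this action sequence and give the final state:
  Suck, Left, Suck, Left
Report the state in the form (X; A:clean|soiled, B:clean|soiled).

(A; A:clean, B:clean)

Suck (#1): (B; A:clean, B:clean)
Left (#2): (A; A:clean, B:clean)
Suck (#3): (A; A:clean, B:clean)
Left (#4): (A; A:clean, B:clean)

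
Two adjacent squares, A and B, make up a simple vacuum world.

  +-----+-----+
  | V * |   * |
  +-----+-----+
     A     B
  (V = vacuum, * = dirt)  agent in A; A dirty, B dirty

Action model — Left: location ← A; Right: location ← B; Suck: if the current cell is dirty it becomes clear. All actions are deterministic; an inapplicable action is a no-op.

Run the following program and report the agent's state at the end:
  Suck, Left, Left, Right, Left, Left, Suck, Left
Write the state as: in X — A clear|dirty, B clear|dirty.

t=1 Suck ⇒ in A — A clear, B dirty
t=2 Left ⇒ in A — A clear, B dirty
t=3 Left ⇒ in A — A clear, B dirty
t=4 Right ⇒ in B — A clear, B dirty
t=5 Left ⇒ in A — A clear, B dirty
t=6 Left ⇒ in A — A clear, B dirty
t=7 Suck ⇒ in A — A clear, B dirty
t=8 Left ⇒ in A — A clear, B dirty

in A — A clear, B dirty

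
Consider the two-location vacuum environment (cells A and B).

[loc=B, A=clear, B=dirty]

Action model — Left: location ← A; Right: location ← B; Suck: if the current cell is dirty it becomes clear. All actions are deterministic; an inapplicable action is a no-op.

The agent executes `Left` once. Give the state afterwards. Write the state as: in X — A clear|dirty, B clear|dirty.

in A — A clear, B dirty

start: in B — A clear, B dirty
[1] after Left: in A — A clear, B dirty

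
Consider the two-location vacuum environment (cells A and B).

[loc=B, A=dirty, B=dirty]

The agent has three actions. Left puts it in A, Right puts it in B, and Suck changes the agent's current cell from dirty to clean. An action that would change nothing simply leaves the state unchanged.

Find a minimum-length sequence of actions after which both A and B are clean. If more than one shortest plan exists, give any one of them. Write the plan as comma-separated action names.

Suck, Left, Suck

t=1 Suck ⇒ loc=B A=dirty B=clean
t=2 Left ⇒ loc=A A=dirty B=clean
t=3 Suck ⇒ loc=A A=clean B=clean
min 3: Suck B + move + Suck A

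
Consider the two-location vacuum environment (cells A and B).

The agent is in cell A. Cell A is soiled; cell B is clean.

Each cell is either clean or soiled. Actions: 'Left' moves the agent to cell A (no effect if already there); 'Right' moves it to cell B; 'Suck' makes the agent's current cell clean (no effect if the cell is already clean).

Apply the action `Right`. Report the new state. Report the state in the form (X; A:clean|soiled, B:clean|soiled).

(B; A:soiled, B:clean)

start: (A; A:soiled, B:clean)
1) do Right; now (B; A:soiled, B:clean)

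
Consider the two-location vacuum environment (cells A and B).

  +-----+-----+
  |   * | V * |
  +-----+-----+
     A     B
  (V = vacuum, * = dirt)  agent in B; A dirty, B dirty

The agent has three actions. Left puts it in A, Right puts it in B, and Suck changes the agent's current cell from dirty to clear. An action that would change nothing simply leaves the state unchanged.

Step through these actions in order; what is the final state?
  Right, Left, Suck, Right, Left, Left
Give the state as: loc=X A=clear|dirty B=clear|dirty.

loc=A A=clear B=dirty

[1] after Right: loc=B A=dirty B=dirty
[2] after Left: loc=A A=dirty B=dirty
[3] after Suck: loc=A A=clear B=dirty
[4] after Right: loc=B A=clear B=dirty
[5] after Left: loc=A A=clear B=dirty
[6] after Left: loc=A A=clear B=dirty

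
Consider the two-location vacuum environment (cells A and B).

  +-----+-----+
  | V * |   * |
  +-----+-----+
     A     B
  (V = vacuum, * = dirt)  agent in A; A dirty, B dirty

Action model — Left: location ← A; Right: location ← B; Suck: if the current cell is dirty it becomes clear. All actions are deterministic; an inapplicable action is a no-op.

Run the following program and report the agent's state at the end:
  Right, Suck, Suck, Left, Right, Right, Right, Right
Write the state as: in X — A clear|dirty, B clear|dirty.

step 1/8 (Right): in B — A dirty, B dirty
step 2/8 (Suck): in B — A dirty, B clear
step 3/8 (Suck): in B — A dirty, B clear
step 4/8 (Left): in A — A dirty, B clear
step 5/8 (Right): in B — A dirty, B clear
step 6/8 (Right): in B — A dirty, B clear
step 7/8 (Right): in B — A dirty, B clear
step 8/8 (Right): in B — A dirty, B clear

in B — A dirty, B clear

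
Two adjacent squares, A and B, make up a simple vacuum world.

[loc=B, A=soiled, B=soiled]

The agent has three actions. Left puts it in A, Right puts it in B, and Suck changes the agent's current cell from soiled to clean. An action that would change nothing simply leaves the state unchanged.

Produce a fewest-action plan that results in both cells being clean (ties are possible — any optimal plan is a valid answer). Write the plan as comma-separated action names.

Suck, Left, Suck

step 1/3 (Suck): <B|soiled|clean>
step 2/3 (Left): <A|soiled|clean>
step 3/3 (Suck): <A|clean|clean>
min 3: Suck B + move + Suck A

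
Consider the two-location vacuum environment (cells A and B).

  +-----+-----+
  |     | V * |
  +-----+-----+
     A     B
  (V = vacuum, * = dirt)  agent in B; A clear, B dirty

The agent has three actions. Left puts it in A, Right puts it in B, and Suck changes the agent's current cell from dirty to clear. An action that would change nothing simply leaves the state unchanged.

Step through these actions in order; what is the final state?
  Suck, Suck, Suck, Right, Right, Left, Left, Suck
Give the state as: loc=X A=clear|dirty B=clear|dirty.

1) do Suck; now loc=B A=clear B=clear
2) do Suck; now loc=B A=clear B=clear
3) do Suck; now loc=B A=clear B=clear
4) do Right; now loc=B A=clear B=clear
5) do Right; now loc=B A=clear B=clear
6) do Left; now loc=A A=clear B=clear
7) do Left; now loc=A A=clear B=clear
8) do Suck; now loc=A A=clear B=clear

loc=A A=clear B=clear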